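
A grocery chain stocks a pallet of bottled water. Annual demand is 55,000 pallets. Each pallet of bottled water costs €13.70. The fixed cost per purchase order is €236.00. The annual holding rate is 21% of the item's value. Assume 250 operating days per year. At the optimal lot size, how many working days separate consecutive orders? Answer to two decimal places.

Holding cost H = 0.21 × €13.70 = €2.8770 per unit per year.
Q* = √(2DS/H) = √(2 × 55,000 × 236 / 2.877) ≈ 3003.88.
Cycle time = Q*/D × 250 = 3003.88 / 55,000 × 250 ≈ 13.654 days.

T ≈ 13.65 days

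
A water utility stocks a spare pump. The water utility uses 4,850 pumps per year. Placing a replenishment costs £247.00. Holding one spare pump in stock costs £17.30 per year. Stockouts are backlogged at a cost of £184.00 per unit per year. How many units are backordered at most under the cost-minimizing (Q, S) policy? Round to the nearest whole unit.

S* ≈ 33 pumps

With planned backorders, Q* = √(2DS/H) · √((H+B)/B).
√(2DS/H) = √(2 × 4,850 × 247 / 17.3) = 372.144.
√((H+B)/B) = √((17.3+184)/184) = 1.0460.
Q* ≈ 389.246.
S* = Q* · H/(H+B) = 389.246 × 17.3/201.3 ≈ 33.452.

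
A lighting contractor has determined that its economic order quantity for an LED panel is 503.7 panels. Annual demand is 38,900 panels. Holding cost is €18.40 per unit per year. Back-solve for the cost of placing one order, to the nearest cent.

The basic EOQ model gives Q* = √(2DS/H); rearrange for the unknown.
From Q* = √(2DS/H): S = Q*²H / (2D) = 503.7² × 18.4 / (2 × 38,900) = 60.0043.

S ≈ €60.00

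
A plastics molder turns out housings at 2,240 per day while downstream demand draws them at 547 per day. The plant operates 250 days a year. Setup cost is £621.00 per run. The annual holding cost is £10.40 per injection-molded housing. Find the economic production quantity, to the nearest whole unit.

Q* ≈ 4,648 housings

Annual demand D = 547 × 250 = 136,750.
Production build-up factor (1 − d/p) = 1 − 547/2,240 = 0.7558.
Q* = √(2DS / (H(1 − d/p))) = √(2 × 136,750 × 621 / (10.4 × 0.7558)).
= √(169,843,500 / 7.8604) ≈ 4648.398.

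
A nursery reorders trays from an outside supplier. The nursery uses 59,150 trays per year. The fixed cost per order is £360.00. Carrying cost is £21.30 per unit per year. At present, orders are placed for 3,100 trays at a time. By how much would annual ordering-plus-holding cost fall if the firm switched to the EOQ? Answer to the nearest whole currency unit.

EOQ = √(2DS/H) = √(2 × 59,150 × 360 / 21.3) ≈ 1414.01.
Cost at Q* = (D/Q*)S + (Q*/2)H = √(2DSH) ≈ £30,118.51.
Cost at Q = 3,100: (59,150/3,100)×360 + (3,100/2)×21.3 = £6,869.03 + £33,015.00 = £39,884.03.
Excess = £39,884.03 − £30,118.51 = £9,765.53.

Extra cost ≈ £9,766 per year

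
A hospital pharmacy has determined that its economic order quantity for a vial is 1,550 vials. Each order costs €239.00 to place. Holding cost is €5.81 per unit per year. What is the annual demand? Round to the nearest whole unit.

D ≈ 29,202 vials per year

The basic EOQ model gives Q* = √(2DS/H); rearrange for the unknown.
From Q* = √(2DS/H): D = Q*²H / (2S) = 1,550² × 5.81 / (2 × 239) = 29201.935.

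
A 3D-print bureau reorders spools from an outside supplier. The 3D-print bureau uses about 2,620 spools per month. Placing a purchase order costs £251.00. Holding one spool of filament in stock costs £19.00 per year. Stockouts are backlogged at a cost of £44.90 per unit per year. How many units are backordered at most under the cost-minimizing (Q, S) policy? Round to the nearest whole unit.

Annual demand D = 2,620 × 12 = 31,440.
With planned backorders, Q* = √(2DS/H) · √((H+B)/B).
√(2DS/H) = √(2 × 31,440 × 251 / 19) = 911.415.
√((H+B)/B) = √((19+44.9)/44.9) = 1.1930.
Q* ≈ 1087.285.
S* = Q* · H/(H+B) = 1087.285 × 19/63.9 ≈ 323.293.

S* ≈ 323 spools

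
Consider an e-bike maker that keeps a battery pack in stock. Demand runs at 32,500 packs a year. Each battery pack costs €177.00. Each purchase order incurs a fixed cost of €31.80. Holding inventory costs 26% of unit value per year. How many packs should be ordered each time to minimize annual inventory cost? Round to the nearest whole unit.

Q* ≈ 212 packs

Holding cost H = 0.26 × €177.00 = €46.0200 per unit per year.
EOQ = √(2DS / H) = √(2 × 32,500 × 31.8 / 46.02).
= √(2,067,000 / 46.02) = √44,915.2542 ≈ 211.932.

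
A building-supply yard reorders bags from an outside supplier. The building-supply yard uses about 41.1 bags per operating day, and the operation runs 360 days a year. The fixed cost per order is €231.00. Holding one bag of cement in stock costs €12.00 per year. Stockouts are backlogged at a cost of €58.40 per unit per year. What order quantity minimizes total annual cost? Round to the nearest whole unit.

Q* ≈ 829 bags

Annual demand D = 41.1 × 360 = 14,796.
With planned backorders, Q* = √(2DS/H) · √((H+B)/B).
√(2DS/H) = √(2 × 14,796 × 231 / 12) = 754.749.
√((H+B)/B) = √((12+58.4)/58.4) = 1.0979.
Q* ≈ 828.672.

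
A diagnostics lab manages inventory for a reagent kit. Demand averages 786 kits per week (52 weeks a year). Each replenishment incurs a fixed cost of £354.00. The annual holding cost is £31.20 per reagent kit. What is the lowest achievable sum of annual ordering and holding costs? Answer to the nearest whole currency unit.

Annual demand D = 786 × 52 = 40,872.
The optimal lot size = √(2DS/H) = √(2 × 40,872 × 354 / 31.2) ≈ 963.06.
At the optimum the two cost components are equal, so total cost = 2·(Q*/2)H = Q*·H.
Minimum total = √(2DSH) = √(2 × 40,872 × 354 × 31.2) ≈ 30047.398.

TC* ≈ £30,047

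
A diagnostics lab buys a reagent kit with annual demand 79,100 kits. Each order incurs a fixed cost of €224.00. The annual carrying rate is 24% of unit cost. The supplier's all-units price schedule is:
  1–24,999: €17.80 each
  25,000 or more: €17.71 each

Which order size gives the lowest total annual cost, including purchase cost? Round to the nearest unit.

Holding cost per unit per year at price C is H = 0.24·C.
Candidates are each tier's EOQ (if it falls in that tier) and each price-break quantity.
EOQ at €17.80 = 2880.1 (feasible in tier 1): TC = 79,100×€17.80 + (79,100/2880.1)×224 + (2880.1/2)×0.24×€17.80 = €1,420,283.90.
EOQ at €17.71 = 2887.4 < 25000, so use break Q=25000: TC = 79,100×€17.71 + (79,100/25000.0)×224 + (25000.0/2)×0.24×€17.71 = €1,454,699.74.
Lowest total cost is €1,420,283.90 at Q = 2880.1.

Q* ≈ 2,880 kits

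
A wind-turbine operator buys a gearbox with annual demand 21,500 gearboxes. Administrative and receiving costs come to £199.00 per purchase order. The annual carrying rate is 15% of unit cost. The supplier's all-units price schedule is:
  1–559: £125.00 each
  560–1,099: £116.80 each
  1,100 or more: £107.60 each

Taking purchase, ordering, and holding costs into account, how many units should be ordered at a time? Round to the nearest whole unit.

Holding cost per unit per year at price C is H = 0.15·C.
Evaluate total cost at each tier's feasible EOQ or, if the EOQ is below the tier, at the tier's minimum quantity.
Tier 1 (£125.00): EOQ = 675.6 exceeds tier's upper bound 559, so this tier is dominated.
EOQ at £116.80 = 698.9 (feasible in tier 2): TC = 21,500×£116.80 + (21,500/698.9)×199 + (698.9/2)×0.15×£116.80 = £2,523,444.13.
EOQ at £107.60 = 728.1 < 1100, so use break Q=1100: TC = 21,500×£107.60 + (21,500/1100.0)×199 + (1100.0/2)×0.15×£107.60 = £2,326,166.55.
Lowest total cost is £2,326,166.55 at Q = 1100.0.

Q* ≈ 1,100 gearboxes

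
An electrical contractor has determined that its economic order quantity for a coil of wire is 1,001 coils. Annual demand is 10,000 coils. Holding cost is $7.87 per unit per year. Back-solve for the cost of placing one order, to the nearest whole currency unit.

Squaring Q* = √(2DS/H) gives Q*² = 2DS/H.
From Q* = √(2DS/H): S = Q*²H / (2D) = 1,001² × 7.87 / (2 × 10,000) = 394.2874.

S ≈ $394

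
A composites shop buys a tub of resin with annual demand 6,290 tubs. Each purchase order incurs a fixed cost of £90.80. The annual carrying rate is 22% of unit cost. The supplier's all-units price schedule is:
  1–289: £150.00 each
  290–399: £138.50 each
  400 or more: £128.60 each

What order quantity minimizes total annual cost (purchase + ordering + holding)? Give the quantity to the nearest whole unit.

Q* ≈ 400 tubs

Holding cost per unit per year at price C is H = 0.22·C.
Candidates are each tier's EOQ (if it falls in that tier) and each price-break quantity.
EOQ at £150.00 = 186.0 (feasible in tier 1): TC = 6,290×£150.00 + (6,290/186.0)×90.8 + (186.0/2)×0.22×£150.00 = £949,639.60.
EOQ at £138.50 = 193.6 < 290, so use break Q=290: TC = 6,290×£138.50 + (6,290/290.0)×90.8 + (290.0/2)×0.22×£138.50 = £877,552.57.
EOQ at £128.60 = 200.9 < 400, so use break Q=400: TC = 6,290×£128.60 + (6,290/400.0)×90.8 + (400.0/2)×0.22×£128.60 = £815,980.23.
Lowest total cost is £815,980.23 at Q = 400.0.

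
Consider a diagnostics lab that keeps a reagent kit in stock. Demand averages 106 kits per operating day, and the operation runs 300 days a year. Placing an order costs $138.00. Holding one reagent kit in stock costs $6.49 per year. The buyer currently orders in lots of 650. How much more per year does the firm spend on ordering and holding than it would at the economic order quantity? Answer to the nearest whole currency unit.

Annual demand D = 106 × 300 = 31,800.
EOQ = √(2DS/H) = √(2 × 31,800 × 138 / 6.49) ≈ 1162.91.
Cost at Q* = (D/Q*)S + (Q*/2)H = √(2DSH) ≈ $7,547.28.
Cost at Q = 650: (31,800/650)×138 + (650/2)×6.49 = $6,751.38 + $2,109.25 = $8,860.63.
Excess = $8,860.63 − $7,547.28 = $1,313.35.

Extra cost ≈ $1,313 per year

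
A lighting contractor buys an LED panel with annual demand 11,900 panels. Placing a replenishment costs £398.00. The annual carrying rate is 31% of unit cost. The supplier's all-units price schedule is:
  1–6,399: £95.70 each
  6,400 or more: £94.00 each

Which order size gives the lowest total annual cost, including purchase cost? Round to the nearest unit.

Q* ≈ 565 panels

Holding cost per unit per year at price C is H = 0.31·C.
Evaluate total cost at each tier's feasible EOQ or, if the EOQ is below the tier, at the tier's minimum quantity.
EOQ at £95.70 = 565.1 (feasible in tier 1): TC = 11,900×£95.70 + (11,900/565.1)×398 + (565.1/2)×0.31×£95.70 = £1,155,593.58.
EOQ at £94.00 = 570.1 < 6400, so use break Q=6400: TC = 11,900×£94.00 + (11,900/6400.0)×398 + (6400.0/2)×0.31×£94.00 = £1,212,588.03.
Lowest total cost is £1,155,593.58 at Q = 565.1.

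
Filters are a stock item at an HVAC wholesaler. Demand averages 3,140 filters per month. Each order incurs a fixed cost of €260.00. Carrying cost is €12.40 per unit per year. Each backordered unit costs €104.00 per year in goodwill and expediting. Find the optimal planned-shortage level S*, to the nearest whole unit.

Annual demand D = 3,140 × 12 = 37,680.
With planned backorders, Q* = √(2DS/H) · √((H+B)/B).
√(2DS/H) = √(2 × 37,680 × 260 / 12.4) = 1257.032.
√((H+B)/B) = √((12.4+104)/104) = 1.0579.
Q* ≈ 1329.861.
S* = Q* · H/(H+B) = 1329.861 × 12.4/116.4 ≈ 141.669.

S* ≈ 142 filters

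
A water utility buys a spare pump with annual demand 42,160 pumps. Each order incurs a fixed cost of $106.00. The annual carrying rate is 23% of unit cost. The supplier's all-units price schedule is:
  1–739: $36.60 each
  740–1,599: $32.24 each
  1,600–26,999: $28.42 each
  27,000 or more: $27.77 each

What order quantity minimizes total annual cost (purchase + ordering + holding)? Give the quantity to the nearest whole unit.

Q* ≈ 1,600 pumps

Holding cost per unit per year at price C is H = 0.23·C.
Evaluate total cost at each tier's feasible EOQ or, if the EOQ is below the tier, at the tier's minimum quantity.
Tier 1 ($36.60): EOQ = 1030.4 exceeds tier's upper bound 739, so this tier is dominated.
EOQ at $32.24 = 1097.9 (feasible in tier 2): TC = 42,160×$32.24 + (42,160/1097.9)×106 + (1097.9/2)×0.23×$32.24 = $1,367,379.44.
EOQ at $28.42 = 1169.3 < 1600, so use break Q=1600: TC = 42,160×$28.42 + (42,160/1600.0)×106 + (1600.0/2)×0.23×$28.42 = $1,206,209.58.
EOQ at $27.77 = 1182.9 < 27000, so use break Q=27000: TC = 42,160×$27.77 + (42,160/27000.0)×106 + (27000.0/2)×0.23×$27.77 = $1,257,174.57.
Lowest total cost is $1,206,209.58 at Q = 1600.0.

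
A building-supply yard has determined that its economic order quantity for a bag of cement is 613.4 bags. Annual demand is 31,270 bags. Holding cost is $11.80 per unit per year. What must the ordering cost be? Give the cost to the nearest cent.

Squaring Q* = √(2DS/H) gives Q*² = 2DS/H.
From Q* = √(2DS/H): S = Q*²H / (2D) = 613.4² × 11.8 / (2 × 31,270) = 70.9924.

S ≈ $70.99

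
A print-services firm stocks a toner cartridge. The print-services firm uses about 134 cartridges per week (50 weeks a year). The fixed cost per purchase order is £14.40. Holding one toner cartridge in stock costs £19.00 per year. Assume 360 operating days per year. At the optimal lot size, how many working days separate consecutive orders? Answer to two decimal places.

T ≈ 5.41 days

Annual demand D = 134 × 50 = 6,700.
EOQ = √(2DS/H) = √(2 × 6,700 × 14.4 / 19) ≈ 100.78.
Cycle time = Q*/D × 360 = 100.78 / 6,700 × 360 ≈ 5.415 days.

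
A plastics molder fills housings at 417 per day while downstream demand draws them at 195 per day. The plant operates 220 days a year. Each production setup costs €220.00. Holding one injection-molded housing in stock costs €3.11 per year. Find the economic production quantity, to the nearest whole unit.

Annual demand D = 195 × 220 = 42,900.
Production build-up factor (1 − d/p) = 1 − 195/417 = 0.5324.
Q* = √(2DS / (H(1 − d/p))) = √(2 × 42,900 × 220 / (3.11 × 0.5324)).
= √(18,876,000 / 1.6557) ≈ 3376.497.

Q* ≈ 3,376 housings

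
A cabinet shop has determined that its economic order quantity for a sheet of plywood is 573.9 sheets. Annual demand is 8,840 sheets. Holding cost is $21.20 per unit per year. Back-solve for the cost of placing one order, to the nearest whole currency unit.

The basic EOQ model gives Q* = √(2DS/H); rearrange for the unknown.
From Q* = √(2DS/H): S = Q*²H / (2D) = 573.9² × 21.2 / (2 × 8,840) = 394.9354.

S ≈ $395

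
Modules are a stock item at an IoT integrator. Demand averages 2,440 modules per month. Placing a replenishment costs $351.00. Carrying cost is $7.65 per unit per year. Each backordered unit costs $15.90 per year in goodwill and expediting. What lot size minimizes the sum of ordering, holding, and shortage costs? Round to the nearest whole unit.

Q* ≈ 1,995 modules

Annual demand D = 2,440 × 12 = 29,280.
With planned backorders, Q* = √(2DS/H) · √((H+B)/B).
√(2DS/H) = √(2 × 29,280 × 351 / 7.65) = 1639.168.
√((H+B)/B) = √((7.65+15.9)/15.9) = 1.2170.
Q* ≈ 1994.896.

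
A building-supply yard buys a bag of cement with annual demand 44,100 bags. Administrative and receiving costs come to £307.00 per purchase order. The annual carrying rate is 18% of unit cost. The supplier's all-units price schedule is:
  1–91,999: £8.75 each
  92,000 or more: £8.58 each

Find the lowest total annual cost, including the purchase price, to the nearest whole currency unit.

TC* ≈ £392,405

Holding cost per unit per year at price C is H = 0.18·C.
Evaluate total cost at each tier's feasible EOQ or, if the EOQ is below the tier, at the tier's minimum quantity.
EOQ at £8.75 = 4146.3 (feasible in tier 1): TC = 44,100×£8.75 + (44,100/4146.3)×307 + (4146.3/2)×0.18×£8.75 = £392,405.46.
EOQ at £8.58 = 4187.2 < 92000, so use break Q=92000: TC = 44,100×£8.58 + (44,100/92000.0)×307 + (92000.0/2)×0.18×£8.58 = £449,567.56.
Lowest total cost among the candidates is at Q = 4146.3.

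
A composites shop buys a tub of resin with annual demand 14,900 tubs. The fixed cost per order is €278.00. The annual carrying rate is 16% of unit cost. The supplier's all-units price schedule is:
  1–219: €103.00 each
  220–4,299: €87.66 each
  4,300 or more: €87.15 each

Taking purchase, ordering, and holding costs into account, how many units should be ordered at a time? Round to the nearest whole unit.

Q* ≈ 769 tubs

Holding cost per unit per year at price C is H = 0.16·C.
For each price level, check whether its EOQ is feasible; otherwise the best quantity at that price is the breakpoint.
Tier 1 (€103.00): EOQ = 709.0 exceeds tier's upper bound 219, so this tier is dominated.
EOQ at €87.66 = 768.5 (feasible in tier 2): TC = 14,900×€87.66 + (14,900/768.5)×278 + (768.5/2)×0.16×€87.66 = €1,316,913.32.
EOQ at €87.15 = 770.8 < 4300, so use break Q=4300: TC = 14,900×€87.15 + (14,900/4300.0)×278 + (4300.0/2)×0.16×€87.15 = €1,329,477.90.
Lowest total cost is €1,316,913.32 at Q = 768.5.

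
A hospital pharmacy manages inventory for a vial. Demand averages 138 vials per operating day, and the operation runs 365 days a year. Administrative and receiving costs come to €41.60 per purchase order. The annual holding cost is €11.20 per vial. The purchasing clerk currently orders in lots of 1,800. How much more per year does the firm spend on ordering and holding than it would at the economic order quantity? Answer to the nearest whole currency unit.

Annual demand D = 138 × 365 = 50,370.
EOQ = √(2DS/H) = √(2 × 50,370 × 41.6 / 11.2) ≈ 611.70.
Cost at Q* = (D/Q*)S + (Q*/2)H = √(2DSH) ≈ €6,851.04.
Cost at Q = 1,800: (50,370/1,800)×41.6 + (1,800/2)×11.2 = €1,164.11 + €10,080.00 = €11,244.11.
Excess = €11,244.11 − €6,851.04 = €4,393.06.

Extra cost ≈ €4,393 per year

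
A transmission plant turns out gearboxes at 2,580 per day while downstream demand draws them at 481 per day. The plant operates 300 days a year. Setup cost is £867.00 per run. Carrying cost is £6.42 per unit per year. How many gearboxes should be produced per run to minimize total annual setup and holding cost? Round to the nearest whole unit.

Annual demand D = 481 × 300 = 144,300.
Production build-up factor (1 − d/p) = 1 − 481/2,580 = 0.8136.
Q* = √(2DS / (H(1 − d/p))) = √(2 × 144,300 × 867 / (6.42 × 0.8136)).
= √(250,216,200 / 5.2231) ≈ 6921.398.

Q* ≈ 6,921 gearboxes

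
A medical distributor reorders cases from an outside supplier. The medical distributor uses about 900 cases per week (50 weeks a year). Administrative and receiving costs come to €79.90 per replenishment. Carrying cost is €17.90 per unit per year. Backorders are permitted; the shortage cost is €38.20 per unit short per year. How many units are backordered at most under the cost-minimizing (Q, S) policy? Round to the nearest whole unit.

S* ≈ 245 cases

Annual demand D = 900 × 50 = 45,000.
With planned backorders, Q* = √(2DS/H) · √((H+B)/B).
√(2DS/H) = √(2 × 45,000 × 79.9 / 17.9) = 633.823.
√((H+B)/B) = √((17.9+38.2)/38.2) = 1.2119.
Q* ≈ 768.100.
S* = Q* · H/(H+B) = 768.100 × 17.9/56.1 ≈ 245.080.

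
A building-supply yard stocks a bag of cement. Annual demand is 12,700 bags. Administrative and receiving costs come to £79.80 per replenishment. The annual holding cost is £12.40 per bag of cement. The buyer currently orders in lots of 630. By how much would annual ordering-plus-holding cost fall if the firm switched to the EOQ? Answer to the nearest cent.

EOQ = √(2DS/H) = √(2 × 12,700 × 79.8 / 12.4) ≈ 404.30.
Cost at Q* = (D/Q*)S + (Q*/2)H = √(2DSH) ≈ £5,013.36.
Cost at Q = 630: (12,700/630)×79.8 + (630/2)×12.4 = £1,608.67 + £3,906.00 = £5,514.67.
Excess = £5,514.67 − £5,013.36 = £501.30.

Extra cost ≈ £501.30 per year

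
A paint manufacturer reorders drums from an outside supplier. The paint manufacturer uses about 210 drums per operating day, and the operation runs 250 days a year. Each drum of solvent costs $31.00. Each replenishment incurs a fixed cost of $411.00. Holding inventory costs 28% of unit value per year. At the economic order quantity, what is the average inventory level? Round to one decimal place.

Average inventory ≈ 1,114.9 drums

Annual demand D = 210 × 250 = 52,500.
Holding cost H = 0.28 × $31.00 = $8.6800 per unit per year.
The optimal lot size = √(2DS/H) = √(2 × 52,500 × 411 / 8.68) ≈ 2229.75.
Average inventory = Q*/2 ≈ 2229.75 / 2 = 1114.874.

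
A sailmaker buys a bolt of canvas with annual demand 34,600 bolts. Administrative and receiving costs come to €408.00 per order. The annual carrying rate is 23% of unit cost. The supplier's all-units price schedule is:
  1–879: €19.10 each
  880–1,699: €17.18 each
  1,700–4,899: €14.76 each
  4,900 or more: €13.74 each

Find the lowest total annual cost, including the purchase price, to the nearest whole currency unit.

TC* ≈ €486,027

Holding cost per unit per year at price C is H = 0.23·C.
For each price level, check whether its EOQ is feasible; otherwise the best quantity at that price is the breakpoint.
Tier 1 (€19.10): EOQ = 2535.1 exceeds tier's upper bound 879, so this tier is dominated.
Tier 2 (€17.18): EOQ = 2673.1 exceeds tier's upper bound 1699, so this tier is dominated.
EOQ at €14.76 = 2883.9 (feasible in tier 3): TC = 34,600×€14.76 + (34,600/2883.9)×408 + (2883.9/2)×0.23×€14.76 = €520,486.17.
EOQ at €13.74 = 2989.0 < 4900, so use break Q=4900: TC = 34,600×€13.74 + (34,600/4900.0)×408 + (4900.0/2)×0.23×€13.74 = €486,027.47.
Lowest total cost among the candidates is at Q = 4900.0.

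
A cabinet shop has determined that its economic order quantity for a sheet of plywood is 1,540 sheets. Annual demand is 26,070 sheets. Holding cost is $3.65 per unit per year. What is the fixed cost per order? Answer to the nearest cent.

S ≈ $166.02

Invert the EOQ relation Q*² = 2DS/H.
From Q* = √(2DS/H): S = Q*²H / (2D) = 1,540² × 3.65 / (2 × 26,070) = 166.0211.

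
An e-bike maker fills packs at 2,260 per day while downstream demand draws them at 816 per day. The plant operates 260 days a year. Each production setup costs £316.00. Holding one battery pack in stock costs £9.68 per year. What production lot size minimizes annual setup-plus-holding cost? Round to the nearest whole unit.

Annual demand D = 816 × 260 = 212,160.
Production build-up factor (1 − d/p) = 1 − 816/2,260 = 0.6389.
Q* = √(2DS / (H(1 − d/p))) = √(2 × 212,160 × 316 / (9.68 × 0.6389)).
= √(134,085,120 / 6.1849) ≈ 4656.110.

Q* ≈ 4,656 packs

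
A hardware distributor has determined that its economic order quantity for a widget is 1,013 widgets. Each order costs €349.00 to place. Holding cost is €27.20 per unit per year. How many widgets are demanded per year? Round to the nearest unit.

Invert the EOQ relation Q*² = 2DS/H.
From Q* = √(2DS/H): D = Q*²H / (2S) = 1,013² × 27.2 / (2 × 349) = 39988.248.

D ≈ 39,988 widgets per year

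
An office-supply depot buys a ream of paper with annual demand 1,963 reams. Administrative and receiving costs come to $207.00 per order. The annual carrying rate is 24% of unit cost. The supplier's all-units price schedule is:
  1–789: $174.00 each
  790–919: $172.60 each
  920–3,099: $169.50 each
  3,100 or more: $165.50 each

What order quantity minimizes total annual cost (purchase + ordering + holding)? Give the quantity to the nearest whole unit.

Q* ≈ 140 reams

Holding cost per unit per year at price C is H = 0.24·C.
Evaluate total cost at each tier's feasible EOQ or, if the EOQ is below the tier, at the tier's minimum quantity.
EOQ at $174.00 = 139.5 (feasible in tier 1): TC = 1,963×$174.00 + (1,963/139.5)×207 + (139.5/2)×0.24×$174.00 = $347,387.60.
EOQ at $172.60 = 140.1 < 790, so use break Q=790: TC = 1,963×$172.60 + (1,963/790.0)×207 + (790.0/2)×0.24×$172.60 = $355,690.64.
EOQ at $169.50 = 141.3 < 920, so use break Q=920: TC = 1,963×$169.50 + (1,963/920.0)×207 + (920.0/2)×0.24×$169.50 = $351,882.97.
EOQ at $165.50 = 143.0 < 3100, so use break Q=3100: TC = 1,963×$165.50 + (1,963/3100.0)×207 + (3100.0/2)×0.24×$165.50 = $386,573.58.
Lowest total cost is $347,387.60 at Q = 139.5.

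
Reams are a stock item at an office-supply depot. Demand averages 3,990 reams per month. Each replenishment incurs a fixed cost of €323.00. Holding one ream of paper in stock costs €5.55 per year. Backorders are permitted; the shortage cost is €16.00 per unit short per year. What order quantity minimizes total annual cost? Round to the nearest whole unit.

Q* ≈ 2,740 reams

Annual demand D = 3,990 × 12 = 47,880.
With planned backorders, Q* = √(2DS/H) · √((H+B)/B).
√(2DS/H) = √(2 × 47,880 × 323 / 5.55) = 2360.733.
√((H+B)/B) = √((5.55+16)/16) = 1.1605.
Q* ≈ 2739.747.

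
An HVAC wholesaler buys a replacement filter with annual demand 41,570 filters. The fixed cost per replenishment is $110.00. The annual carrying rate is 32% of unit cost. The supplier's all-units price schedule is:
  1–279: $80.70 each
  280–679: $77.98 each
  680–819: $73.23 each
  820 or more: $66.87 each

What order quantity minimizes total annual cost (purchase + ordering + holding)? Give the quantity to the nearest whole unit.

Holding cost per unit per year at price C is H = 0.32·C.
For each price level, check whether its EOQ is feasible; otherwise the best quantity at that price is the breakpoint.
Tier 1 ($80.70): EOQ = 595.1 exceeds tier's upper bound 279, so this tier is dominated.
EOQ at $77.98 = 605.4 (feasible in tier 2): TC = 41,570×$77.98 + (41,570/605.4)×110 + (605.4/2)×0.32×$77.98 = $3,256,735.24.
EOQ at $73.23 = 624.7 < 680, so use break Q=680: TC = 41,570×$73.23 + (41,570/680.0)×110 + (680.0/2)×0.32×$73.23 = $3,058,863.08.
EOQ at $66.87 = 653.7 < 820, so use break Q=820: TC = 41,570×$66.87 + (41,570/820.0)×110 + (820.0/2)×0.32×$66.87 = $2,794,135.71.
Lowest total cost is $2,794,135.71 at Q = 820.0.

Q* ≈ 820 filters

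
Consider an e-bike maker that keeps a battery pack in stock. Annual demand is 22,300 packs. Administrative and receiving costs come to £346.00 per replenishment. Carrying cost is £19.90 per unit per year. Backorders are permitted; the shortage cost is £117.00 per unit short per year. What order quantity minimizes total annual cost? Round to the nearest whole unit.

With planned backorders, Q* = √(2DS/H) · √((H+B)/B).
√(2DS/H) = √(2 × 22,300 × 346 / 19.9) = 880.601.
√((H+B)/B) = √((19.9+117)/117) = 1.0817.
Q* ≈ 952.550.

Q* ≈ 953 packs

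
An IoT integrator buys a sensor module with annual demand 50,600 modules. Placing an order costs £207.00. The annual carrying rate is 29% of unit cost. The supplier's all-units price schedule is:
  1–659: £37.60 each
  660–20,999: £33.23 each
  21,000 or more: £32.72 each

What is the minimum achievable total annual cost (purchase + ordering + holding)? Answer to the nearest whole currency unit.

TC* ≈ £1,695,646

Holding cost per unit per year at price C is H = 0.29·C.
Evaluate total cost at each tier's feasible EOQ or, if the EOQ is below the tier, at the tier's minimum quantity.
Tier 1 (£37.60): EOQ = 1386.1 exceeds tier's upper bound 659, so this tier is dominated.
EOQ at £33.23 = 1474.4 (feasible in tier 2): TC = 50,600×£33.23 + (50,600/1474.4)×207 + (1474.4/2)×0.29×£33.23 = £1,695,646.22.
EOQ at £32.72 = 1485.8 < 21000, so use break Q=21000: TC = 50,600×£32.72 + (50,600/21000.0)×207 + (21000.0/2)×0.29×£32.72 = £1,755,763.17.
Lowest total cost among the candidates is at Q = 1474.4.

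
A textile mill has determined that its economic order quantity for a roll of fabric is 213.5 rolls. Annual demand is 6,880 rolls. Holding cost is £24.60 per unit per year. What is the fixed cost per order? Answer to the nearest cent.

The basic EOQ model gives Q* = √(2DS/H); rearrange for the unknown.
From Q* = √(2DS/H): S = Q*²H / (2D) = 213.5² × 24.6 / (2 × 6,880) = 81.4915.

S ≈ £81.49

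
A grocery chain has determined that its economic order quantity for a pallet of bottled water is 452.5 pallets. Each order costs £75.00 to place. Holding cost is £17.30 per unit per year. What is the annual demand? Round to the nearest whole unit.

Invert the EOQ relation Q*² = 2DS/H.
From Q* = √(2DS/H): D = Q*²H / (2S) = 452.5² × 17.3 / (2 × 75) = 23615.221.

D ≈ 23,615 pallets per year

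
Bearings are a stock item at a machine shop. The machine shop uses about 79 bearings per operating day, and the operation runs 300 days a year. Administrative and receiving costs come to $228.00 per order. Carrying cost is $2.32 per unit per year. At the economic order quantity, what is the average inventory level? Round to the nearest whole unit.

Average inventory ≈ 1,079 bearings

Annual demand D = 79 × 300 = 23,700.
EOQ = √(2DS/H) = √(2 × 23,700 × 228 / 2.32) ≈ 2158.30.
Average inventory = Q*/2 ≈ 2158.30 / 2 = 1079.152.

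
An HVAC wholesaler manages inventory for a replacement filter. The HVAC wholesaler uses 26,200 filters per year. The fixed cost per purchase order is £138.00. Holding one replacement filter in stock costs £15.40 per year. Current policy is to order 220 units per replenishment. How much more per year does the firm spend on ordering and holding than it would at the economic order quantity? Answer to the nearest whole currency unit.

Extra cost ≈ £7,576 per year

EOQ = √(2DS/H) = √(2 × 26,200 × 138 / 15.4) ≈ 685.24.
Cost at Q* = (D/Q*)S + (Q*/2)H = √(2DSH) ≈ £10,552.75.
Cost at Q = 220: (26,200/220)×138 + (220/2)×15.4 = £16,434.55 + £1,694.00 = £18,128.55.
Excess = £18,128.55 − £10,552.75 = £7,575.80.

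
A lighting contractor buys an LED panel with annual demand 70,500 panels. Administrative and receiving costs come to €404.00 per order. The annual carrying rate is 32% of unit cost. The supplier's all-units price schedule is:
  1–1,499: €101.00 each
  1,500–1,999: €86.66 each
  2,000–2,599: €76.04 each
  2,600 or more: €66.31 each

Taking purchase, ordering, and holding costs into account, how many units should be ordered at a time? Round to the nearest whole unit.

Holding cost per unit per year at price C is H = 0.32·C.
Evaluate total cost at each tier's feasible EOQ or, if the EOQ is below the tier, at the tier's minimum quantity.
EOQ at €101.00 = 1327.6 (feasible in tier 1): TC = 70,500×€101.00 + (70,500/1327.6)×404 + (1327.6/2)×0.32×€101.00 = €7,163,407.77.
EOQ at €86.66 = 1433.2 < 1500, so use break Q=1500: TC = 70,500×€86.66 + (70,500/1500.0)×404 + (1500.0/2)×0.32×€86.66 = €6,149,316.40.
EOQ at €76.04 = 1530.0 < 2000, so use break Q=2000: TC = 70,500×€76.04 + (70,500/2000.0)×404 + (2000.0/2)×0.32×€76.04 = €5,399,393.80.
EOQ at €66.31 = 1638.5 < 2600, so use break Q=2600: TC = 70,500×€66.31 + (70,500/2600.0)×404 + (2600.0/2)×0.32×€66.31 = €4,713,394.58.
Lowest total cost is €4,713,394.58 at Q = 2600.0.

Q* ≈ 2,600 panels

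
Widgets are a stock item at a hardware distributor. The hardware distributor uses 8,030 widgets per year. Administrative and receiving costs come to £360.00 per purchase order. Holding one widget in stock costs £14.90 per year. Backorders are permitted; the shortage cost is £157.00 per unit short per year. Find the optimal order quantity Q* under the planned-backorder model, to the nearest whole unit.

With planned backorders, Q* = √(2DS/H) · √((H+B)/B).
√(2DS/H) = √(2 × 8,030 × 360 / 14.9) = 622.918.
√((H+B)/B) = √((14.9+157)/157) = 1.0464.
Q* ≈ 651.807.

Q* ≈ 652 widgets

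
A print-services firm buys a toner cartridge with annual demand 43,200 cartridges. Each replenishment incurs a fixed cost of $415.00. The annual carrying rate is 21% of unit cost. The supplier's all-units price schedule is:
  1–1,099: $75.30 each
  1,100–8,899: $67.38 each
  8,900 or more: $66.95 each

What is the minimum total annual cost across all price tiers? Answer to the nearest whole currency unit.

Holding cost per unit per year at price C is H = 0.21·C.
Candidates are each tier's EOQ (if it falls in that tier) and each price-break quantity.
Tier 1 ($75.30): EOQ = 1505.8 exceeds tier's upper bound 1099, so this tier is dominated.
EOQ at $67.38 = 1591.9 (feasible in tier 2): TC = 43,200×$67.38 + (43,200/1591.9)×415 + (1591.9/2)×0.21×$67.38 = $2,933,340.55.
EOQ at $66.95 = 1597.0 < 8900, so use break Q=8900: TC = 43,200×$66.95 + (43,200/8900.0)×415 + (8900.0/2)×0.21×$66.95 = $2,956,819.16.
Lowest total cost among the candidates is at Q = 1591.9.

TC* ≈ $2,933,341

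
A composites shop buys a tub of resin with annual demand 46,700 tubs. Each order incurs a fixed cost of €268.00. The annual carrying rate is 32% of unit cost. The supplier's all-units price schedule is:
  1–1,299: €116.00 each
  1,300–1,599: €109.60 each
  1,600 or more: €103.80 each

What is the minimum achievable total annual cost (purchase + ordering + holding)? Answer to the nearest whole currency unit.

TC* ≈ €4,881,855

Holding cost per unit per year at price C is H = 0.32·C.
Evaluate total cost at each tier's feasible EOQ or, if the EOQ is below the tier, at the tier's minimum quantity.
EOQ at €116.00 = 821.2 (feasible in tier 1): TC = 46,700×€116.00 + (46,700/821.2)×268 + (821.2/2)×0.32×€116.00 = €5,447,682.10.
EOQ at €109.60 = 844.8 < 1300, so use break Q=1300: TC = 46,700×€109.60 + (46,700/1300.0)×268 + (1300.0/2)×0.32×€109.60 = €5,150,744.18.
EOQ at €103.80 = 868.1 < 1600, so use break Q=1600: TC = 46,700×€103.80 + (46,700/1600.0)×268 + (1600.0/2)×0.32×€103.80 = €4,881,855.05.
Lowest total cost among the candidates is at Q = 1600.0.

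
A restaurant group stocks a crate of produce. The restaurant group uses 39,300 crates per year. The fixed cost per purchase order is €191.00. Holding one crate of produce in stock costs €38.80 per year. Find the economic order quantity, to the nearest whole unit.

EOQ = √(2DS / H) = √(2 × 39,300 × 191 / 38.8).
= √(15,012,600 / 38.8) = √386,922.6804 ≈ 622.031.

Q* ≈ 622 crates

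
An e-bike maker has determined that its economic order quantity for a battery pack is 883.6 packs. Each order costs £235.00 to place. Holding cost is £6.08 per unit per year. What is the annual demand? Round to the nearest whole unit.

D ≈ 10,100 packs per year

The basic EOQ model gives Q* = √(2DS/H); rearrange for the unknown.
From Q* = √(2DS/H): D = Q*²H / (2S) = 883.6² × 6.08 / (2 × 235) = 10099.901.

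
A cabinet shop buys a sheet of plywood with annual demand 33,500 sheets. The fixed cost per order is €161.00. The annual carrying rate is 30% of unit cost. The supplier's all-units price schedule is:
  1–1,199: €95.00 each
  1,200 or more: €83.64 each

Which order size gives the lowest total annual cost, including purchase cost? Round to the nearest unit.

Holding cost per unit per year at price C is H = 0.30·C.
Candidates are each tier's EOQ (if it falls in that tier) and each price-break quantity.
EOQ at €95.00 = 615.2 (feasible in tier 1): TC = 33,500×€95.00 + (33,500/615.2)×161 + (615.2/2)×0.30×€95.00 = €3,200,033.67.
EOQ at €83.64 = 655.7 < 1200, so use break Q=1200: TC = 33,500×€83.64 + (33,500/1200.0)×161 + (1200.0/2)×0.30×€83.64 = €2,821,489.78.
Lowest total cost is €2,821,489.78 at Q = 1200.0.

Q* ≈ 1,200 sheets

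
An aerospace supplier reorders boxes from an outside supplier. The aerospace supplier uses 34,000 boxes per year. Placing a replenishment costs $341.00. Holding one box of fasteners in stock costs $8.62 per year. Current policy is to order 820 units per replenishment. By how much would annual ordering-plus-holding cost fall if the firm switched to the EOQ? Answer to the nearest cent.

Extra cost ≈ $3,535.31 per year

EOQ = √(2DS/H) = √(2 × 34,000 × 341 / 8.62) ≈ 1640.13.
Cost at Q* = (D/Q*)S + (Q*/2)H = √(2DSH) ≈ $14,137.91.
Cost at Q = 820: (34,000/820)×341 + (820/2)×8.62 = $14,139.02 + $3,534.20 = $17,673.22.
Excess = $17,673.22 − $14,137.91 = $3,535.31.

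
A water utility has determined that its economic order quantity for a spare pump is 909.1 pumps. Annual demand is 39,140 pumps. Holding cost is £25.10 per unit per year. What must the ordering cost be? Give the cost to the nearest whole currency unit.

S ≈ £265

The basic EOQ model gives Q* = √(2DS/H); rearrange for the unknown.
From Q* = √(2DS/H): S = Q*²H / (2D) = 909.1² × 25.1 / (2 × 39,140) = 265.0002.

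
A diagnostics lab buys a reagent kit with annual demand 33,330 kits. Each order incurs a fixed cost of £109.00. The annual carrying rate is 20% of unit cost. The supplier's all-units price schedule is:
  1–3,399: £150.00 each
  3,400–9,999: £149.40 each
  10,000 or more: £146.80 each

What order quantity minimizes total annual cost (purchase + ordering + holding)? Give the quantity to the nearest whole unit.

Holding cost per unit per year at price C is H = 0.20·C.
Candidates are each tier's EOQ (if it falls in that tier) and each price-break quantity.
EOQ at £150.00 = 492.1 (feasible in tier 1): TC = 33,330×£150.00 + (33,330/492.1)×109 + (492.1/2)×0.20×£150.00 = £5,014,264.08.
EOQ at £149.40 = 493.1 < 3400, so use break Q=3400: TC = 33,330×£149.40 + (33,330/3400.0)×109 + (3400.0/2)×0.20×£149.40 = £5,031,366.52.
EOQ at £146.80 = 497.5 < 10000, so use break Q=10000: TC = 33,330×£146.80 + (33,330/10000.0)×109 + (10000.0/2)×0.20×£146.80 = £5,040,007.30.
Lowest total cost is £5,014,264.08 at Q = 492.1.

Q* ≈ 492 kits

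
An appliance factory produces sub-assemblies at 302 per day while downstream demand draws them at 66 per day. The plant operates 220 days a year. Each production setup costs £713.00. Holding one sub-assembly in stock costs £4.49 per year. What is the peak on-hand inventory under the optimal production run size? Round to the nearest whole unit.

I_max ≈ 1,898 sub-assemblies

Annual demand D = 66 × 220 = 14,520.
Production build-up factor (1 − d/p) = 1 − 66/302 = 0.7815.
Q* = √(2DS / (H(1 − d/p))) = √(2 × 14,520 × 713 / (4.49 × 0.7815)).
= √(20,705,520 / 3.5087) ≈ 2429.223.
Maximum inventory = Q*(1 − d/p) = 2429.223 × 0.7815 ≈ 1898.333.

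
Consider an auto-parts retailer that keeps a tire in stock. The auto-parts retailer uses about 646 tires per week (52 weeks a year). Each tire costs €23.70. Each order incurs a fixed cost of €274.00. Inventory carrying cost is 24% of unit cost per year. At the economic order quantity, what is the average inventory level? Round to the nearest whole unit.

Average inventory ≈ 899 tires

Annual demand D = 646 × 52 = 33,592.
Holding cost H = 0.24 × €23.70 = €5.6880 per unit per year.
Q* = √(2DS/H) = √(2 × 33,592 × 274 / 5.688) ≈ 1798.99.
Average inventory = Q*/2 ≈ 1798.99 / 2 = 899.494.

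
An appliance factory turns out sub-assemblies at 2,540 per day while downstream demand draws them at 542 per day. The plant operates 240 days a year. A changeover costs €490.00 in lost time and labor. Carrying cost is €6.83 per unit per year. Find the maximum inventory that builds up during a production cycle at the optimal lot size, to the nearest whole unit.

I_max ≈ 3,832 sub-assemblies

Annual demand D = 542 × 240 = 130,080.
Production build-up factor (1 − d/p) = 1 − 542/2,540 = 0.7866.
Q* = √(2DS / (H(1 − d/p))) = √(2 × 130,080 × 490 / (6.83 × 0.7866)).
= √(127,478,400 / 5.3726) ≈ 4871.100.
Maximum inventory = Q*(1 − d/p) = 4871.100 × 0.7866 ≈ 3831.676.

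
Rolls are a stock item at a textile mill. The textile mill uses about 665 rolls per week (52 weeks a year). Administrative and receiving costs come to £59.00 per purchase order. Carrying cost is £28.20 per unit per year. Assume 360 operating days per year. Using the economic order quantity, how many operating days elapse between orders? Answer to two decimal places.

Annual demand D = 665 × 52 = 34,580.
Q* = √(2DS/H) = √(2 × 34,580 × 59 / 28.2) ≈ 380.39.
Cycle time = Q*/D × 360 = 380.39 / 34,580 × 360 ≈ 3.960 days.

T ≈ 3.96 days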